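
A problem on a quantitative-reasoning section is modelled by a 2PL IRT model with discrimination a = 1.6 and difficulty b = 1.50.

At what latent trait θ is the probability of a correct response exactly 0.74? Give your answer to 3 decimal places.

P(θ) = 1 / (1 + exp(−a(θ − b)))
logit = ln(0.7400/0.2600) = 1.0460
θ = b + logit/(a) = 1.50 + 1.0460/1.6000 = 2.1537

2.154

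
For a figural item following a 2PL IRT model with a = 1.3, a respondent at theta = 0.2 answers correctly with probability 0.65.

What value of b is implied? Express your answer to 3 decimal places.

P(theta) = 1 / (1 + exp(−a(theta − b)))
logit(0.65) = ln(0.65/0.35) = 0.6190
b = theta − logit/(a) = 0.2 − 0.6190/1.3000 = -0.2762

-0.276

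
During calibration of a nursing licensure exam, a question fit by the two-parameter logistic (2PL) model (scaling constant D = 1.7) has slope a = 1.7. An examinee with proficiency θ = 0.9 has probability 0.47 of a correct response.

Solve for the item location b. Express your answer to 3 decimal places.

P(θ) = 1 / (1 + exp(−D·a(θ − b)))
logit(0.47) = ln(0.47/0.53) = -0.1201
b = θ − logit/(1.7·a) = 0.9 − (-0.1201)/2.8900 = 0.9416

0.942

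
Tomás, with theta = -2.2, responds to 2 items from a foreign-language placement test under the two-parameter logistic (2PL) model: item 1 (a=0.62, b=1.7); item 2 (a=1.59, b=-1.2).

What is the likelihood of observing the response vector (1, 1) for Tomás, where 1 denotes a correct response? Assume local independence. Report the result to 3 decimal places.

P(theta) = 1 / (1 + exp(−a(theta − b)))
P_1 = 1/(1+e^{2.4180}) = 0.0818
P_2 = 1/(1+e^{1.5900}) = 0.1694
L = P_1 × P_2 = 0.0818 × 0.1694 = 0.01386

0.014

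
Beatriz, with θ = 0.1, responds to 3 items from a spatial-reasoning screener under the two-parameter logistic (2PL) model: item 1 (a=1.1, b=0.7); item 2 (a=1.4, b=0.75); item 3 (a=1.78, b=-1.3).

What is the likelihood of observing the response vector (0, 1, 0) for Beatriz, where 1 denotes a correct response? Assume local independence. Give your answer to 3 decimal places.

P(θ) = 1 / (1 + exp(−a(θ − b)))
P_1 = 1/(1+e^{0.6600}) = 0.3407
P_2 = 1/(1+e^{0.9100}) = 0.2870
P_3 = 1/(1+e^{-2.4920}) = 0.9236
L = (1−P_1) × P_2 × (1−P_3) = 0.6593 × 0.2870 × 0.0764 = 0.01446

0.014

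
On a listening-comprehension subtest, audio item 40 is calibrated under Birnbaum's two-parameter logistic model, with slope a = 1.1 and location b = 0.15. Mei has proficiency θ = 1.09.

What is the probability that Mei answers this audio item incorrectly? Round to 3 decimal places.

0.262

P(θ) = 1 / (1 + exp(−a(θ − b)))
Exponent: 1.1 × (1.09 − 0.15) = 1.0340
1/(1 + e^{-1.0340}) = 0.7377
P(incorrect) = 1 − 0.7377 = 0.2623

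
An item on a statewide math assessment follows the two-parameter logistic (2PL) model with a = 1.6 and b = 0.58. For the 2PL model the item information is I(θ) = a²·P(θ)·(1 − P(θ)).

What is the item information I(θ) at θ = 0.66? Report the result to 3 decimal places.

0.637

P = 1/(1+e^{-0.1280}) = 0.5320
P(1−P) = 0.5320 × 0.4680 = 0.2490
I = a² × P(1−P) = 1.6² × 0.2490 = 0.63739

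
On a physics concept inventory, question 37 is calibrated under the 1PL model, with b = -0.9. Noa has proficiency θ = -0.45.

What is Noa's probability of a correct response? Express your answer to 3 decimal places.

0.611

P(θ) = 1 / (1 + exp(−(θ − b)))
Exponent: (-0.45 − (-0.9)) = 0.4500
1/(1 + e^{-0.4500}) = 0.6106
P = 0.6106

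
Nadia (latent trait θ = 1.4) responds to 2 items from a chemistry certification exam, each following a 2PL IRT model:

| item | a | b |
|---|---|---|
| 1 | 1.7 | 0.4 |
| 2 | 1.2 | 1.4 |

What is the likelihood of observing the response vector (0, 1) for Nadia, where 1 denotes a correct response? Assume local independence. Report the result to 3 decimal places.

0.077

P(θ) = 1 / (1 + exp(−a(θ − b)))
P_1 = 1/(1+e^{-1.7000}) = 0.8455
P_2 = 1/(1+e^{0.0000}) = 0.5000
L = (1−P_1) × P_2 = 0.1545 × 0.5000 = 0.07723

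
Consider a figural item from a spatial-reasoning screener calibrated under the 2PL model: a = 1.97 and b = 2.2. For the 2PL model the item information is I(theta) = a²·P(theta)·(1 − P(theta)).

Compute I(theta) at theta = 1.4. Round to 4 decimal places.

0.5511

P = 1/(1+e^{1.5760}) = 0.1714
P(1−P) = 0.1714 × 0.8286 = 0.1420
I = a² × P(1−P) = 1.97² × 0.1420 = 0.55108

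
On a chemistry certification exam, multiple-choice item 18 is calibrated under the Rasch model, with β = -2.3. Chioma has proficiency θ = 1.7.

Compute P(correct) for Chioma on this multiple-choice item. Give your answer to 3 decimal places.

0.982

P(θ) = 1 / (1 + exp(−(θ − β)))
Exponent: (1.7 − (-2.3)) = 4.0000
1/(1 + e^{-4.0000}) = 0.9820
P = 0.9820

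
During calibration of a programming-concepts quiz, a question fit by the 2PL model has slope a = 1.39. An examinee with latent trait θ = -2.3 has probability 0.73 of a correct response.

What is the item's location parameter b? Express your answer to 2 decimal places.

P(θ) = 1 / (1 + exp(−a(θ − b)))
logit(0.73) = ln(0.73/0.27) = 0.9946
b = θ − logit/(a) = -2.3 − 0.9946/1.3900 = -3.0156

-3.02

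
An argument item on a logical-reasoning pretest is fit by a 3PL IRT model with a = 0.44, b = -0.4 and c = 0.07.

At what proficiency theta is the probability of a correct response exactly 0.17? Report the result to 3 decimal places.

-5.210

P(theta) = c + (1 − c) · 1 / (1 + exp(−a(theta − b)))
Remove guessing floor: (0.17 − 0.07)/(1 − 0.07) = 0.1075
logit = ln(0.1075/0.8925) = -2.1163
theta = b + logit/(a) = -0.4 + (-2.1163)/0.4400 = -5.2097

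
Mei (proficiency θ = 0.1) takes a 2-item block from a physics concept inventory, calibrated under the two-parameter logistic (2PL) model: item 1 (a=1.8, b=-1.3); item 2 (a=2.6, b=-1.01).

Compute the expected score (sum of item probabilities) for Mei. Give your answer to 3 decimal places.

1.873

P(θ) = 1 / (1 + exp(−a(θ − b)))
P_1 = 1/(1+e^{-2.5200}) = 0.9255
P_2 = 1/(1+e^{-2.8860}) = 0.9472
E[score] = 0.9255 + 0.9472 = 1.8727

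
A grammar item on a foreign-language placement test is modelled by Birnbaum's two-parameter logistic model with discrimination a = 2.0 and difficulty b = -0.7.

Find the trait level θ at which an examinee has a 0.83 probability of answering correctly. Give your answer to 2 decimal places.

0.09

P(θ) = 1 / (1 + exp(−a(θ − b)))
logit = ln(0.8300/0.1700) = 1.5856
θ = b + logit/(a) = -0.7 + 1.5856/2.0000 = 0.0928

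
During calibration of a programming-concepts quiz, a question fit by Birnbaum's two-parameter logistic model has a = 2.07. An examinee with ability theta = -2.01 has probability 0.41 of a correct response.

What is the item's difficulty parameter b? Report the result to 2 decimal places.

P(theta) = 1 / (1 + exp(−a(theta − b)))
logit(0.41) = ln(0.41/0.59) = -0.3640
b = theta − logit/(a) = -2.01 − (-0.3640)/2.0700 = -1.8342

-1.83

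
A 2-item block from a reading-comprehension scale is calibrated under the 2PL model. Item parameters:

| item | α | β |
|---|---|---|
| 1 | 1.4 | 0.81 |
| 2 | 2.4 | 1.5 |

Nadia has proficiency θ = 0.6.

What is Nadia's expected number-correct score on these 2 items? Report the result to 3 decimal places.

P(θ) = 1 / (1 + exp(−α(θ − β)))
P_1 = 1/(1+e^{0.2940}) = 0.4270
P_2 = 1/(1+e^{2.1600}) = 0.1034
E[score] = 0.4270 + 0.1034 = 0.5304

0.530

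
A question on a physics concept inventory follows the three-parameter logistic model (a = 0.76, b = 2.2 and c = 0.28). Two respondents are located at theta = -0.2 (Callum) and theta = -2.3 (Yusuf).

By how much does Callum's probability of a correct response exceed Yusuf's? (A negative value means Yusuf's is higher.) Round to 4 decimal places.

0.0772

P(theta) = c + (1 − c) · 1 / (1 + exp(−a(theta − b)))
P(Callum) = 0.3800  [exponent -1.8240]
P(Yusuf) = 0.3028  [exponent -3.4200]
Difference = 0.3800 − 0.3028 = 0.0772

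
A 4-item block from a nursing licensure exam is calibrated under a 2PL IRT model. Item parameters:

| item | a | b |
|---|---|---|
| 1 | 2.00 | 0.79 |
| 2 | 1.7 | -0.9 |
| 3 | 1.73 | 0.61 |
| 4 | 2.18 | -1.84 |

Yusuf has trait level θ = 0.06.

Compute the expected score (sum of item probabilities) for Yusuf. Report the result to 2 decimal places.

P(θ) = 1 / (1 + exp(−a(θ − b)))
P_1 = 1/(1+e^{1.4600}) = 0.1885
P_2 = 1/(1+e^{-1.6320}) = 0.8364
P_3 = 1/(1+e^{0.9515}) = 0.2786
P_4 = 1/(1+e^{-4.1420}) = 0.9844
E[score] = 0.1885 + 0.8364 + 0.2786 + 0.9844 = 2.2879

2.29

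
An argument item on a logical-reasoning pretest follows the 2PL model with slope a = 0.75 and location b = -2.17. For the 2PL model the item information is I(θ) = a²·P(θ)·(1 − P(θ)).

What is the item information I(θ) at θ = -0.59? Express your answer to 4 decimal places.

P = 1/(1+e^{-1.1850}) = 0.7658
P(1−P) = 0.7658 × 0.2342 = 0.1793
I = a² × P(1−P) = 0.75² × 0.1793 = 0.10087

0.1009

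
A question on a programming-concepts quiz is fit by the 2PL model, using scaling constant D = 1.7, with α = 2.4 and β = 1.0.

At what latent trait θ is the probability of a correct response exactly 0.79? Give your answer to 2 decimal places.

1.32

P(θ) = 1 / (1 + exp(−D·α(θ − β)))
logit = ln(0.7900/0.2100) = 1.3249
θ = β + logit/(1.7·α) = 1.0 + 1.3249/4.0800 = 1.3247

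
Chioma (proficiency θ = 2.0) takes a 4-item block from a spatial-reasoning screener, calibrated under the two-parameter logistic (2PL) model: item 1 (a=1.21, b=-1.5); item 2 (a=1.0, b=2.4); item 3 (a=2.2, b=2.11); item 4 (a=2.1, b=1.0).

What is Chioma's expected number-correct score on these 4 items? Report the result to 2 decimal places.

P(θ) = 1 / (1 + exp(−a(θ − b)))
P_1 = 1/(1+e^{-4.2350}) = 0.9857
P_2 = 1/(1+e^{0.4000}) = 0.4013
P_3 = 1/(1+e^{0.2420}) = 0.4398
P_4 = 1/(1+e^{-2.1000}) = 0.8909
E[score] = 0.9857 + 0.4013 + 0.4398 + 0.8909 = 2.7177

2.72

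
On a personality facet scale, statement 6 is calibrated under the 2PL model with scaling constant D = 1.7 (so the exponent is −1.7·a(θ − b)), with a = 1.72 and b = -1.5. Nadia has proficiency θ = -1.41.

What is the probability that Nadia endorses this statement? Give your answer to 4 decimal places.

P(θ) = 1 / (1 + exp(−D·a(θ − b)))
Exponent: 1.7 × 1.72 × (-1.41 − (-1.5)) = 0.2632
1/(1 + e^{-0.2632}) = 0.5654
P = 0.5654

0.5654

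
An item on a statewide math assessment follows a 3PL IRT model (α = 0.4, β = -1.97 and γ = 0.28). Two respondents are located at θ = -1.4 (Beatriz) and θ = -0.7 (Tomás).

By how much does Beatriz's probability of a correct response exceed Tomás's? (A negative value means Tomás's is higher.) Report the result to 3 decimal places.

-0.049

P(θ) = γ + (1 − γ) · 1 / (1 + exp(−α(θ − β)))
P(Beatriz) = 0.6809  [exponent 0.2280]
P(Tomás) = 0.7295  [exponent 0.5080]
Difference = 0.6809 − 0.7295 = -0.0487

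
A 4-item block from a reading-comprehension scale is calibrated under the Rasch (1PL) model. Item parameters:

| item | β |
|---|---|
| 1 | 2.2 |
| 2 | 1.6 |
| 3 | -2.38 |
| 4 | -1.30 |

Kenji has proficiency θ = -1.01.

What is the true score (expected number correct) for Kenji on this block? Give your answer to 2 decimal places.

1.48

P(θ) = 1 / (1 + exp(−(θ − β)))
P_1 = 1/(1+e^{3.2100}) = 0.0388
P_2 = 1/(1+e^{2.6100}) = 0.0685
P_3 = 1/(1+e^{-1.3700}) = 0.7974
P_4 = 1/(1+e^{-0.2900}) = 0.5720
E[score] = 0.0388 + 0.0685 + 0.7974 + 0.5720 = 1.4767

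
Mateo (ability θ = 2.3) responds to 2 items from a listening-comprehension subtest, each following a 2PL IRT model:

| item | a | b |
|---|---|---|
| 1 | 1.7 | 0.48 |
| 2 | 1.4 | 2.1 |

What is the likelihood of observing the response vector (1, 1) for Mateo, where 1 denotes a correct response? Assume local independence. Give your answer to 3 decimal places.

0.545

P(θ) = 1 / (1 + exp(−a(θ − b)))
P_1 = 1/(1+e^{-3.0940}) = 0.9566
P_2 = 1/(1+e^{-0.2800}) = 0.5695
L = P_1 × P_2 = 0.9566 × 0.5695 = 0.54485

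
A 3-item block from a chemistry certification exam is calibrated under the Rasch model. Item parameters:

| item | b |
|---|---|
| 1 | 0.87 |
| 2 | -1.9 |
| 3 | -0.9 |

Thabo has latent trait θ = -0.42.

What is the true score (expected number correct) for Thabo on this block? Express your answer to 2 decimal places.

P(θ) = 1 / (1 + exp(−(θ − b)))
P_1 = 1/(1+e^{1.2900}) = 0.2159
P_2 = 1/(1+e^{-1.4800}) = 0.8146
P_3 = 1/(1+e^{-0.4800}) = 0.6177
E[score] = 0.2159 + 0.8146 + 0.6177 = 1.6482

1.65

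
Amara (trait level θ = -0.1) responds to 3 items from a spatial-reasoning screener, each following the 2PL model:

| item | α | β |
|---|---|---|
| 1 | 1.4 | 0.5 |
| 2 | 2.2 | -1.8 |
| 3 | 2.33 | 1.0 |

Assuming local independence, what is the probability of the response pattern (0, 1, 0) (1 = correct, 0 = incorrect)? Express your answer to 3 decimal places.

0.633

P(θ) = 1 / (1 + exp(−α(θ − β)))
P_1 = 1/(1+e^{0.8400}) = 0.3015
P_2 = 1/(1+e^{-3.7400}) = 0.9768
P_3 = 1/(1+e^{2.5630}) = 0.0716
L = (1−P_1) × P_2 × (1−P_3) = 0.6985 × 0.9768 × 0.9284 = 0.63344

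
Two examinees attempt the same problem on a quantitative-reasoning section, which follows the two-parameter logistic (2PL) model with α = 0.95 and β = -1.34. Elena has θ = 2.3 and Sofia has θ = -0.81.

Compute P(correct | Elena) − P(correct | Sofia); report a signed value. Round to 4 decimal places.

P(θ) = 1 / (1 + exp(−α(θ − β)))
P(Elena) = 0.9695  [exponent 3.4580]
P(Sofia) = 0.6233  [exponent 0.5035]
Difference = 0.9695 − 0.6233 = 0.3462

0.3462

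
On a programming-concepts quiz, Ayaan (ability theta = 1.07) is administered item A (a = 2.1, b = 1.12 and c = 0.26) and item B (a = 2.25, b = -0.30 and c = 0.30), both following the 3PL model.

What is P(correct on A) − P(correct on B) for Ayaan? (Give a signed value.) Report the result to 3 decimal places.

-0.359

P(theta) = c + (1 − c) · 1 / (1 + exp(−a(theta − b)))
P_A = 0.6106
P_B = 0.9693
P_A − P_B = -0.3587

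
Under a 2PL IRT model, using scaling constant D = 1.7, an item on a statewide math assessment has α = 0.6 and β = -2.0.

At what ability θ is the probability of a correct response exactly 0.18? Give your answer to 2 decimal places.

P(θ) = 1 / (1 + exp(−D·α(θ − β)))
logit = ln(0.1800/0.8200) = -1.5163
θ = β + logit/(1.7·α) = -2.0 + (-1.5163)/1.0200 = -3.4866

-3.49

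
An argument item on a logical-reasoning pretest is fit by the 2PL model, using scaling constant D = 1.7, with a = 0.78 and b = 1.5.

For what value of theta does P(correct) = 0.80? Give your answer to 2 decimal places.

P(theta) = 1 / (1 + exp(−D·a(theta − b)))
logit = ln(0.8000/0.2000) = 1.3863
theta = b + logit/(1.7·a) = 1.5 + 1.3863/1.3260 = 2.5455

2.55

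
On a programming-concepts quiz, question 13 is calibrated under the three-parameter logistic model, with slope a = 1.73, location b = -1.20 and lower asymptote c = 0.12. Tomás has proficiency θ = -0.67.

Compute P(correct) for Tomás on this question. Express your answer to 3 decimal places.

P(θ) = c + (1 − c) · 1 / (1 + exp(−a(θ − b)))
Exponent: 1.73 × (-0.67 − (-1.20)) = 0.9169
1/(1 + e^{-0.9169}) = 0.7144
P = 0.12 + 0.88 × 0.7144 = 0.7487

0.749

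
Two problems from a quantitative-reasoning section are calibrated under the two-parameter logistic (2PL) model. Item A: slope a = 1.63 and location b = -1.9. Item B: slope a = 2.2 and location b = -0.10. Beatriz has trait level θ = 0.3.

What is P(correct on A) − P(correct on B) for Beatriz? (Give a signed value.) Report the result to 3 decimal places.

0.266

P(θ) = 1 / (1 + exp(−a(θ − b)))
P_A = 0.9730
P_B = 0.7068
P_A − P_B = 0.2662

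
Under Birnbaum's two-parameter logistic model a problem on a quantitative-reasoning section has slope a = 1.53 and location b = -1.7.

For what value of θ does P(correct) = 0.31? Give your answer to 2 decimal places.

P(θ) = 1 / (1 + exp(−a(θ − b)))
logit = ln(0.3100/0.6900) = -0.8001
θ = b + logit/(a) = -1.7 + (-0.8001)/1.5300 = -2.2230

-2.22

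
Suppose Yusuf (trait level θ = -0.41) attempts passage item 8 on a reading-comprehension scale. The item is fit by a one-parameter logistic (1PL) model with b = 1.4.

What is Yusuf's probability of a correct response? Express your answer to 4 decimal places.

0.1406

P(θ) = 1 / (1 + exp(−(θ − b)))
Exponent: (-0.41 − 1.4) = -1.8100
1/(1 + e^{1.8100}) = 0.1406
P = 0.1406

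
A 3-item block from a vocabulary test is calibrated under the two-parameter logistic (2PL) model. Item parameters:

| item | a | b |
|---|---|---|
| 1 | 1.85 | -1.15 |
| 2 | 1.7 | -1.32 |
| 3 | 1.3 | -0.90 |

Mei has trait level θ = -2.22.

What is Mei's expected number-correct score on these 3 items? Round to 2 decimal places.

0.45

P(θ) = 1 / (1 + exp(−a(θ − b)))
P_1 = 1/(1+e^{1.9795}) = 0.1214
P_2 = 1/(1+e^{1.5300}) = 0.1780
P_3 = 1/(1+e^{1.7160}) = 0.1524
E[score] = 0.1214 + 0.1780 + 0.1524 = 0.4518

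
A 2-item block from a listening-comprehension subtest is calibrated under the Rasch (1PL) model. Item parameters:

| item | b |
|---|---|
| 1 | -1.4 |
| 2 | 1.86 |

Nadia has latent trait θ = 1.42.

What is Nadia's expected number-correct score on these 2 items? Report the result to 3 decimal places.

1.335

P(θ) = 1 / (1 + exp(−(θ − b)))
P_1 = 1/(1+e^{-2.8200}) = 0.9437
P_2 = 1/(1+e^{0.4400}) = 0.3917
E[score] = 0.9437 + 0.3917 = 1.3355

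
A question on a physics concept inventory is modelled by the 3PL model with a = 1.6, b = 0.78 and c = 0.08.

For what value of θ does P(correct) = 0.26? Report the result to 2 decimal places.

P(θ) = c + (1 − c) · 1 / (1 + exp(−a(θ − b)))
Remove guessing floor: (0.26 − 0.08)/(1 − 0.08) = 0.1957
logit = ln(0.1957/0.8043) = -1.4137
θ = b + logit/(a) = 0.78 + (-1.4137)/1.6000 = -0.1036

-0.10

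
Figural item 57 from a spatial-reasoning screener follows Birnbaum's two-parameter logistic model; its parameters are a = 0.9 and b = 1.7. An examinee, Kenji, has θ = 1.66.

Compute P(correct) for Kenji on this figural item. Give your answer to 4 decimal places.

P(θ) = 1 / (1 + exp(−a(θ − b)))
Exponent: 0.9 × (1.66 − 1.7) = -0.0360
1/(1 + e^{0.0360}) = 0.4910

0.4910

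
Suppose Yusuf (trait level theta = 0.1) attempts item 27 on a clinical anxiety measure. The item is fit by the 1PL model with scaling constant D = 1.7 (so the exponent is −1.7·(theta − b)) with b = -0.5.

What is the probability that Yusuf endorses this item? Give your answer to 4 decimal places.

P(theta) = 1 / (1 + exp(−D·(theta − b)))
Exponent: 1.7 × (0.1 − (-0.5)) = 1.0200
1/(1 + e^{-1.0200}) = 0.7350
P = 0.7350

0.7350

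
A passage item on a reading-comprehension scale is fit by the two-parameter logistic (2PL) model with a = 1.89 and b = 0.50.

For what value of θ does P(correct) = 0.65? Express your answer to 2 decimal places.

0.83

P(θ) = 1 / (1 + exp(−a(θ − b)))
logit = ln(0.6500/0.3500) = 0.6190
θ = b + logit/(a) = 0.50 + 0.6190/1.8900 = 0.8275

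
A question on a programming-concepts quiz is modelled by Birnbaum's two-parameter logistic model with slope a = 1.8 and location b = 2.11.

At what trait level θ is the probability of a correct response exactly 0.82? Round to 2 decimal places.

P(θ) = 1 / (1 + exp(−a(θ − b)))
logit = ln(0.8200/0.1800) = 1.5163
θ = b + logit/(a) = 2.11 + 1.5163/1.8000 = 2.9524

2.95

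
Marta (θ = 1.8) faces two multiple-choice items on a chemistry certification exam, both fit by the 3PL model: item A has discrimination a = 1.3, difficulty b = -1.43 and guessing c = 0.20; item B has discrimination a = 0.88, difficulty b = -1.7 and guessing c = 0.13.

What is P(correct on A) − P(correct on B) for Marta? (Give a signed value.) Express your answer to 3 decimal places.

0.026

P(θ) = c + (1 − c) · 1 / (1 + exp(−a(θ − b)))
P_A = 0.9882
P_B = 0.9618
P_A − P_B = 0.0264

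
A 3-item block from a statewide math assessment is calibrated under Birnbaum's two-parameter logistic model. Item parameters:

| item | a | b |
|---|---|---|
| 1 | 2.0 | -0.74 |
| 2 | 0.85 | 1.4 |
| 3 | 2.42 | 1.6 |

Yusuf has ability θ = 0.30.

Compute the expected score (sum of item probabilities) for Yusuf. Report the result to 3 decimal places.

P(θ) = 1 / (1 + exp(−a(θ − b)))
P_1 = 1/(1+e^{-2.0800}) = 0.8889
P_2 = 1/(1+e^{0.9350}) = 0.2819
P_3 = 1/(1+e^{3.1460}) = 0.0412
E[score] = 0.8889 + 0.2819 + 0.0412 = 1.2121

1.212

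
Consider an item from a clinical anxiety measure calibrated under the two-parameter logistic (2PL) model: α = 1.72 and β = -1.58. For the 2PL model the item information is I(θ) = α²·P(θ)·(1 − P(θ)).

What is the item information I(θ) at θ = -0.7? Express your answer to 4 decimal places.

P = 1/(1+e^{-1.5136}) = 0.8196
P(1−P) = 0.8196 × 0.1804 = 0.1479
I = α² × P(1−P) = 1.72² × 0.1479 = 0.43743

0.4374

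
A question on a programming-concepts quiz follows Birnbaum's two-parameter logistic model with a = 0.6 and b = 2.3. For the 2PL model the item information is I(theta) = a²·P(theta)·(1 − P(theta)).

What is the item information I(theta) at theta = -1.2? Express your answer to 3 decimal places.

0.035

P = 1/(1+e^{2.1000}) = 0.1091
P(1−P) = 0.1091 × 0.8909 = 0.0972
I = a² × P(1−P) = 0.6² × 0.0972 = 0.03499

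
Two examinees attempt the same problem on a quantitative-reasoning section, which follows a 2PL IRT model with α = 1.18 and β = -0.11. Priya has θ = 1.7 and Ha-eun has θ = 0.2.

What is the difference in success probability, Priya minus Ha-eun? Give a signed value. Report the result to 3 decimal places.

P(θ) = 1 / (1 + exp(−α(θ − β)))
P(Priya) = 0.8943  [exponent 2.1358]
P(Ha-eun) = 0.5904  [exponent 0.3658]
Difference = 0.8943 − 0.5904 = 0.3039

0.304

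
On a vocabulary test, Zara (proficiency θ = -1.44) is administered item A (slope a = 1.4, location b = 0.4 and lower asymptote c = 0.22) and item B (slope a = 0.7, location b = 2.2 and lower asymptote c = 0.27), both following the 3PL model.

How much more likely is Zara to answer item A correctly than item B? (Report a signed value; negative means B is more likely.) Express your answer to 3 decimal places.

P(θ) = c + (1 − c) · 1 / (1 + exp(−a(θ − b)))
P_A = 0.2751
P_B = 0.3230
P_A − P_B = -0.0478

-0.048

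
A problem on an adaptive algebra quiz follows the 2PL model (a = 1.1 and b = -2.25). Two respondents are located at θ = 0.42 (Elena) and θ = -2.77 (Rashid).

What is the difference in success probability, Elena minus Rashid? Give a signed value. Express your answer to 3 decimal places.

P(θ) = 1 / (1 + exp(−a(θ − b)))
P(Elena) = 0.9496  [exponent 2.9370]
P(Rashid) = 0.3608  [exponent -0.5720]
Difference = 0.9496 − 0.3608 = 0.5889

0.589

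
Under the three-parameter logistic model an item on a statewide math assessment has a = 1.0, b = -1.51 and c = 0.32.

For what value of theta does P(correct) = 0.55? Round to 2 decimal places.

-2.18

P(theta) = c + (1 − c) · 1 / (1 + exp(−a(theta − b)))
Remove guessing floor: (0.55 − 0.32)/(1 − 0.32) = 0.3382
logit = ln(0.3382/0.6618) = -0.6712
theta = b + logit/(a) = -1.51 + (-0.6712)/1.0000 = -2.1812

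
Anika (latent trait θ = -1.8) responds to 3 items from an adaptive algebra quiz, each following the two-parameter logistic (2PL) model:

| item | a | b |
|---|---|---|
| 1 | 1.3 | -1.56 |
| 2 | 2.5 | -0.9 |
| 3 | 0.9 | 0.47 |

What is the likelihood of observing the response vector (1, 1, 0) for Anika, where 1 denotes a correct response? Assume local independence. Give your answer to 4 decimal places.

P(θ) = 1 / (1 + exp(−a(θ − b)))
P_1 = 1/(1+e^{0.3120}) = 0.4226
P_2 = 1/(1+e^{2.2500}) = 0.0953
P_3 = 1/(1+e^{2.0430}) = 0.1148
L = P_1 × P_2 × (1−P_3) = 0.4226 × 0.0953 × 0.8852 = 0.03567

0.0357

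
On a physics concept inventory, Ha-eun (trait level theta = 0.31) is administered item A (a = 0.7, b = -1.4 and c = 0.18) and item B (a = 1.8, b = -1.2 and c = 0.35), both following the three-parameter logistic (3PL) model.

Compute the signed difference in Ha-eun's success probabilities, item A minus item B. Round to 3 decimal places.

-0.150

P(theta) = c + (1 − c) · 1 / (1 + exp(−a(theta − b)))
P_A = 0.8098
P_B = 0.9598
P_A − P_B = -0.1500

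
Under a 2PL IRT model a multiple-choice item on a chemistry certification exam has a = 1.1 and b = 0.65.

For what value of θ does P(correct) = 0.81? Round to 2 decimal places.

1.97

P(θ) = 1 / (1 + exp(−a(θ − b)))
logit = ln(0.8100/0.1900) = 1.4500
θ = b + logit/(a) = 0.65 + 1.4500/1.1000 = 1.9682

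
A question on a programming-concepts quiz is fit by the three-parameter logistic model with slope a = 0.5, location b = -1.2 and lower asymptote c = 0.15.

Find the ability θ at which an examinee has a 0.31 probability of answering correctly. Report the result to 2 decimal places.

-4.12

P(θ) = c + (1 − c) · 1 / (1 + exp(−a(θ − b)))
Remove guessing floor: (0.31 − 0.15)/(1 − 0.15) = 0.1882
logit = ln(0.1882/0.8118) = -1.4615
θ = b + logit/(a) = -1.2 + (-1.4615)/0.5000 = -4.1230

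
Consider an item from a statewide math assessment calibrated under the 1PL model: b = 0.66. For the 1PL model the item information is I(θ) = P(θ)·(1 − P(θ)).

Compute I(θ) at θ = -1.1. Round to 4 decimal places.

0.1252

P = 1/(1+e^{1.7600}) = 0.1468
P(1−P) = 0.1468 × 0.8532 = 0.1252
I = P(1−P) = 0.12524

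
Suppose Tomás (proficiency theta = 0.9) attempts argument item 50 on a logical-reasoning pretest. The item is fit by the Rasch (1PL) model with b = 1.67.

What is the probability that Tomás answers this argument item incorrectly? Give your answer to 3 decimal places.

P(theta) = 1 / (1 + exp(−(theta − b)))
Exponent: (0.9 − 1.67) = -0.7700
1/(1 + e^{0.7700}) = 0.3165
P = 0.3165
P(incorrect) = 1 − 0.3165 = 0.6835

0.684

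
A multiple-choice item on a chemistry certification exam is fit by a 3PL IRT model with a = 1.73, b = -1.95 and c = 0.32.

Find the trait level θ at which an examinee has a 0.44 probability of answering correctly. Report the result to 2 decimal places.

P(θ) = c + (1 − c) · 1 / (1 + exp(−a(θ − b)))
Remove guessing floor: (0.44 − 0.32)/(1 − 0.32) = 0.1765
logit = ln(0.1765/0.8235) = -1.5404
θ = b + logit/(a) = -1.95 + (-1.5404)/1.7300 = -2.8404

-2.84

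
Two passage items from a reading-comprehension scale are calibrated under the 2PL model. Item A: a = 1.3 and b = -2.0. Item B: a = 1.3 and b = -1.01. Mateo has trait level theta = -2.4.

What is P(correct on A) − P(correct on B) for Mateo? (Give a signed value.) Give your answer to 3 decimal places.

P(theta) = 1 / (1 + exp(−a(theta − b)))
P_A = 0.3729
P_B = 0.1410
P_A − P_B = 0.2319

0.232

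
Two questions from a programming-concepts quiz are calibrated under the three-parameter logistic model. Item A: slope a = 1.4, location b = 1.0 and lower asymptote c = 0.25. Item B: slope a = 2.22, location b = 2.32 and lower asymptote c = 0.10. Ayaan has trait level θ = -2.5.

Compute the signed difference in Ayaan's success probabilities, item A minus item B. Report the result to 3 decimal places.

P(θ) = c + (1 − c) · 1 / (1 + exp(−a(θ − b)))
P_A = 0.2555
P_B = 0.1000
P_A − P_B = 0.1555

0.156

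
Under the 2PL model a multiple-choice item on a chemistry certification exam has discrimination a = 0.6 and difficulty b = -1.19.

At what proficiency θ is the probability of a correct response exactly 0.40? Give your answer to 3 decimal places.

-1.866

P(θ) = 1 / (1 + exp(−a(θ − b)))
logit = ln(0.4000/0.6000) = -0.4055
θ = b + logit/(a) = -1.19 + (-0.4055)/0.6000 = -1.8658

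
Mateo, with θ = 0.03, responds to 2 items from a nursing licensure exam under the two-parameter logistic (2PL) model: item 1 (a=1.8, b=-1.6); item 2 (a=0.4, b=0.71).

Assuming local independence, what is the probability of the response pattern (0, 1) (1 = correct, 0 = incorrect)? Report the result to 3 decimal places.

0.022

P(θ) = 1 / (1 + exp(−a(θ − b)))
P_1 = 1/(1+e^{-2.9340}) = 0.9495
P_2 = 1/(1+e^{0.2720}) = 0.4324
L = (1−P_1) × P_2 = 0.0505 × 0.4324 = 0.02184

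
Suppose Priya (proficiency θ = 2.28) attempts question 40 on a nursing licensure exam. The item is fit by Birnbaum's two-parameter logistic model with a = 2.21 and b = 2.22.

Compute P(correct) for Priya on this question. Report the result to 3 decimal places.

P(θ) = 1 / (1 + exp(−a(θ − b)))
Exponent: 2.21 × (2.28 − 2.22) = 0.1326
1/(1 + e^{-0.1326}) = 0.5331

0.533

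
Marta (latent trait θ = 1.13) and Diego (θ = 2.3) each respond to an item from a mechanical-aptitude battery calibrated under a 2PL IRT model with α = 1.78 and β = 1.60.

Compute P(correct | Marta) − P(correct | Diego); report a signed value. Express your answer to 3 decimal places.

P(θ) = 1 / (1 + exp(−α(θ − β)))
P(Marta) = 0.3023  [exponent -0.8366]
P(Diego) = 0.7766  [exponent 1.2460]
Difference = 0.3023 − 0.7766 = -0.4744

-0.474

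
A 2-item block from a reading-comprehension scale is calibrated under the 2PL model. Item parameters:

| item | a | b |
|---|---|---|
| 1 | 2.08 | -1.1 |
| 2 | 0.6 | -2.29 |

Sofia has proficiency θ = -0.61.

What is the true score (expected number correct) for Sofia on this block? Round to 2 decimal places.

1.47

P(θ) = 1 / (1 + exp(−a(θ − b)))
P_1 = 1/(1+e^{-1.0192}) = 0.7348
P_2 = 1/(1+e^{-1.0080}) = 0.7326
E[score] = 0.7348 + 0.7326 = 1.4674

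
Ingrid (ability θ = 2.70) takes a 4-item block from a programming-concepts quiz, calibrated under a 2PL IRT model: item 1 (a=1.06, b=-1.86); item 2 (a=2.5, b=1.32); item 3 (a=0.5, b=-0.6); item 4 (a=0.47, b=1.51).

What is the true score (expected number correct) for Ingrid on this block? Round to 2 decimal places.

P(θ) = 1 / (1 + exp(−a(θ − b)))
P_1 = 1/(1+e^{-4.8336}) = 0.9921
P_2 = 1/(1+e^{-3.4500}) = 0.9692
P_3 = 1/(1+e^{-1.6500}) = 0.8389
P_4 = 1/(1+e^{-0.5593}) = 0.6363
E[score] = 0.9921 + 0.9692 + 0.8389 + 0.6363 = 3.4365

3.44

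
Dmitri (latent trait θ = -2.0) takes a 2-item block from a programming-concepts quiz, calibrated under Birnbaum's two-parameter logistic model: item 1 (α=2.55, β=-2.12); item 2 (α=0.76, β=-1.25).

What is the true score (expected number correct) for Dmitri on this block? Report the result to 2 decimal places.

P(θ) = 1 / (1 + exp(−α(θ − β)))
P_1 = 1/(1+e^{-0.3060}) = 0.5759
P_2 = 1/(1+e^{0.5700}) = 0.3612
E[score] = 0.5759 + 0.3612 = 0.9371

0.94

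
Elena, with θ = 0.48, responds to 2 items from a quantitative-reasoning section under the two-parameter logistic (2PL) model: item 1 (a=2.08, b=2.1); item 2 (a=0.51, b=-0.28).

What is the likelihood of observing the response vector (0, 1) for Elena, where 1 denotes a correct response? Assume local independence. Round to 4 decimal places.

0.5759

P(θ) = 1 / (1 + exp(−a(θ − b)))
P_1 = 1/(1+e^{3.3696}) = 0.0333
P_2 = 1/(1+e^{-0.3876}) = 0.5957
L = (1−P_1) × P_2 = 0.9667 × 0.5957 = 0.57589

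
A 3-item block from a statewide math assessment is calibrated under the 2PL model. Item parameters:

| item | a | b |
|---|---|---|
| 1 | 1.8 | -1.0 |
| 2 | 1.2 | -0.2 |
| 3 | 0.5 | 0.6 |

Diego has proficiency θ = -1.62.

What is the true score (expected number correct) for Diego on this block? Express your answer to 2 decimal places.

P(θ) = 1 / (1 + exp(−a(θ − b)))
P_1 = 1/(1+e^{1.1160}) = 0.2468
P_2 = 1/(1+e^{1.7040}) = 0.1539
P_3 = 1/(1+e^{1.1100}) = 0.2479
E[score] = 0.2468 + 0.1539 + 0.2479 = 0.6486

0.65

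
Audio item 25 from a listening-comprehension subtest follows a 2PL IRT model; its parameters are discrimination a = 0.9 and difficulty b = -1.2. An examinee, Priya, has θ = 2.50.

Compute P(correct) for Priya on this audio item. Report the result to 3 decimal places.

P(θ) = 1 / (1 + exp(−a(θ − b)))
Exponent: 0.9 × (2.50 − (-1.2)) = 3.3300
1/(1 + e^{-3.3300}) = 0.9654

0.965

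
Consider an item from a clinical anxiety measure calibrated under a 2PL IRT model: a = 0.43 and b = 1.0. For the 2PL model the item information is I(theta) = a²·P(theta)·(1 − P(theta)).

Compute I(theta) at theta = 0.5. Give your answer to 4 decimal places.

0.0457

P = 1/(1+e^{0.2150}) = 0.4465
P(1−P) = 0.4465 × 0.5535 = 0.2471
I = a² × P(1−P) = 0.43² × 0.2471 = 0.04569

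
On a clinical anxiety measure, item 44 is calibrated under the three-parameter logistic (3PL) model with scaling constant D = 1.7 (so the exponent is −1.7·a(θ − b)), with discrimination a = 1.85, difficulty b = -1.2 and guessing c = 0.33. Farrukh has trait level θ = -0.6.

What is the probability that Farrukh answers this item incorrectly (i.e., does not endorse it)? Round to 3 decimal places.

0.088

P(θ) = c + (1 − c) · 1 / (1 + exp(−D·a(θ − b)))
Exponent: 1.7 × 1.85 × (-0.6 − (-1.2)) = 1.8870
1/(1 + e^{-1.8870}) = 0.8684
P = 0.33 + 0.67 × 0.8684 = 0.9118
P(incorrect) = 1 − 0.9118 = 0.0882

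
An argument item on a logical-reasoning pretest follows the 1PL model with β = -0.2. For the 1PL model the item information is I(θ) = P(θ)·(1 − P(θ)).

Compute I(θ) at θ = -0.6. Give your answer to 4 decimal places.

P = 1/(1+e^{0.4000}) = 0.4013
P(1−P) = 0.4013 × 0.5987 = 0.2403
I = P(1−P) = 0.24026

0.2403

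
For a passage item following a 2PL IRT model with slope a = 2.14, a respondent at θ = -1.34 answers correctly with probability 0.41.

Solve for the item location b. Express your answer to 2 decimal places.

P(θ) = 1 / (1 + exp(−a(θ − b)))
logit(0.41) = ln(0.41/0.59) = -0.3640
b = θ − logit/(a) = -1.34 − (-0.3640)/2.1400 = -1.1699

-1.17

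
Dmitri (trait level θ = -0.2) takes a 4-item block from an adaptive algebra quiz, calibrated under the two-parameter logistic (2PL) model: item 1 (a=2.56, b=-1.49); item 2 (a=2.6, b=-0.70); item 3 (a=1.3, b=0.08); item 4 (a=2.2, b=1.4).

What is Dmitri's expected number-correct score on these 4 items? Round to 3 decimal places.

2.189

P(θ) = 1 / (1 + exp(−a(θ − b)))
P_1 = 1/(1+e^{-3.3024}) = 0.9645
P_2 = 1/(1+e^{-1.3000}) = 0.7858
P_3 = 1/(1+e^{0.3640}) = 0.4100
P_4 = 1/(1+e^{3.5200}) = 0.0287
E[score] = 0.9645 + 0.7858 + 0.4100 + 0.0287 = 2.1891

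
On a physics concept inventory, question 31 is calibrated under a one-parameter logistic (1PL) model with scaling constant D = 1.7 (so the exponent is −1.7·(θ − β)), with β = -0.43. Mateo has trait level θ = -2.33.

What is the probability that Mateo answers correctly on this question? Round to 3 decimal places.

0.038

P(θ) = 1 / (1 + exp(−D·(θ − β)))
Exponent: 1.7 × (-2.33 − (-0.43)) = -3.2300
1/(1 + e^{3.2300}) = 0.0381
P = 0.0381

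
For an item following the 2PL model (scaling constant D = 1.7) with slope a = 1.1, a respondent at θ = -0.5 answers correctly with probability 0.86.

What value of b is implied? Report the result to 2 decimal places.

P(θ) = 1 / (1 + exp(−D·a(θ − b)))
logit(0.86) = ln(0.86/0.14) = 1.8153
b = θ − logit/(1.7·a) = -0.5 − 1.8153/1.8700 = -1.4707

-1.47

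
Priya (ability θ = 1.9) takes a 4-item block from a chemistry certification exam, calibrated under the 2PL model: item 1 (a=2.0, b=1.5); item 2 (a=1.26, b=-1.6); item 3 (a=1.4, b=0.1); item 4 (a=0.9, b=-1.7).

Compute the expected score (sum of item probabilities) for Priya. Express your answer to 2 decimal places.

3.57

P(θ) = 1 / (1 + exp(−a(θ − b)))
P_1 = 1/(1+e^{-0.8000}) = 0.6900
P_2 = 1/(1+e^{-4.4100}) = 0.9880
P_3 = 1/(1+e^{-2.5200}) = 0.9255
P_4 = 1/(1+e^{-3.2400}) = 0.9623
E[score] = 0.6900 + 0.9880 + 0.9255 + 0.9623 = 3.5658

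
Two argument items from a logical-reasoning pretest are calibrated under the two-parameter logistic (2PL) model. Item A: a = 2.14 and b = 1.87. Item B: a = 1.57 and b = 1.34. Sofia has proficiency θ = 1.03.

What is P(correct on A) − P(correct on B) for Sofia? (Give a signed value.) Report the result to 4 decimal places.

-0.2385

P(θ) = 1 / (1 + exp(−a(θ − b)))
P_A = 0.1421
P_B = 0.3807
P_A − P_B = -0.2385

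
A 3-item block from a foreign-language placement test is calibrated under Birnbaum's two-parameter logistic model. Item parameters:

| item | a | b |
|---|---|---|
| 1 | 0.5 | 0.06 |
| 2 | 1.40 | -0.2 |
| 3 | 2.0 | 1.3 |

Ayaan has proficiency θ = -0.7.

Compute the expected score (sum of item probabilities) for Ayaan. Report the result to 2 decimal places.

0.76

P(θ) = 1 / (1 + exp(−a(θ − b)))
P_1 = 1/(1+e^{0.3800}) = 0.4061
P_2 = 1/(1+e^{0.7000}) = 0.3318
P_3 = 1/(1+e^{4.0000}) = 0.0180
E[score] = 0.4061 + 0.3318 + 0.0180 = 0.7559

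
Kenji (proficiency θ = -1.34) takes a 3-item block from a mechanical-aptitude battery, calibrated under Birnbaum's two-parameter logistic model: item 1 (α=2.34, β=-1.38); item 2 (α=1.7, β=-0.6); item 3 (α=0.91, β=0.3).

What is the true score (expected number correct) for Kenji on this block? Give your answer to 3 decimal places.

P(θ) = 1 / (1 + exp(−α(θ − β)))
P_1 = 1/(1+e^{-0.0936}) = 0.5234
P_2 = 1/(1+e^{1.2580}) = 0.2213
P_3 = 1/(1+e^{1.4924}) = 0.1836
E[score] = 0.5234 + 0.2213 + 0.1836 = 0.9283

0.928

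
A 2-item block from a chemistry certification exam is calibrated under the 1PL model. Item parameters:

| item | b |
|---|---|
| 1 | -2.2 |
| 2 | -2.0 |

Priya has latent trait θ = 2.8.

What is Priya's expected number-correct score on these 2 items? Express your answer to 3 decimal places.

P(θ) = 1 / (1 + exp(−(θ − b)))
P_1 = 1/(1+e^{-5.0000}) = 0.9933
P_2 = 1/(1+e^{-4.8000}) = 0.9918
E[score] = 0.9933 + 0.9918 = 1.9851

1.985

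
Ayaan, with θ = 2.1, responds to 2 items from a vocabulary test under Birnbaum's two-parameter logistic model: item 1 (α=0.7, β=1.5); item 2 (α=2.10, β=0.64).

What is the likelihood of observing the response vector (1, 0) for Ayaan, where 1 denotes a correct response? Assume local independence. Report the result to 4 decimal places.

P(θ) = 1 / (1 + exp(−α(θ − β)))
P_1 = 1/(1+e^{-0.4200}) = 0.6035
P_2 = 1/(1+e^{-3.0660}) = 0.9555
L = P_1 × (1−P_2) = 0.6035 × 0.0445 = 0.02687

0.0269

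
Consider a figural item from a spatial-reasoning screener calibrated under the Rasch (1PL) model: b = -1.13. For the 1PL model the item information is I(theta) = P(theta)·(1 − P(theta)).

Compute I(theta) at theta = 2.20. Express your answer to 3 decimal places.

0.033

P = 1/(1+e^{-3.3300}) = 0.9654
P(1−P) = 0.9654 × 0.0346 = 0.0334
I = P(1−P) = 0.03336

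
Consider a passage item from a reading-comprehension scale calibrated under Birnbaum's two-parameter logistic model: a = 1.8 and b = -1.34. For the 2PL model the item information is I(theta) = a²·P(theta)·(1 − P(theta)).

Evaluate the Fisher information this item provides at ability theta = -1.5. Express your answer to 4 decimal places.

P = 1/(1+e^{0.2880}) = 0.4285
P(1−P) = 0.4285 × 0.5715 = 0.2449
I = a² × P(1−P) = 1.8² × 0.2449 = 0.79343

0.7934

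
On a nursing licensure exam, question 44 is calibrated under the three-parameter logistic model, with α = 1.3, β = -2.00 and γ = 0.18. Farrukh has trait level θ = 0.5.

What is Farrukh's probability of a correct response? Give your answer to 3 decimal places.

P(θ) = γ + (1 − γ) · 1 / (1 + exp(−α(θ − β)))
Exponent: 1.3 × (0.5 − (-2.00)) = 3.2500
1/(1 + e^{-3.2500}) = 0.9627
P = 0.18 + 0.82 × 0.9627 = 0.9694

0.969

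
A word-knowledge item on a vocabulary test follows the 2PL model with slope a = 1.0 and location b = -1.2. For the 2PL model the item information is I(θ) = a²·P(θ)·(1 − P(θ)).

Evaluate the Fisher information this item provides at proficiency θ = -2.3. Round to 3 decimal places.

P = 1/(1+e^{1.1000}) = 0.2497
P(1−P) = 0.2497 × 0.7503 = 0.1874
I = a² × P(1−P) = 1.0² × 0.1874 = 0.18737

0.187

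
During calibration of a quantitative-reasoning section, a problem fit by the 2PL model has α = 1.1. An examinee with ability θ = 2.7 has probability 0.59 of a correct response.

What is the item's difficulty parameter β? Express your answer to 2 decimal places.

2.37

P(θ) = 1 / (1 + exp(−α(θ − β)))
logit(0.59) = ln(0.59/0.41) = 0.3640
β = θ − logit/(α) = 2.7 − 0.3640/1.1000 = 2.3691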